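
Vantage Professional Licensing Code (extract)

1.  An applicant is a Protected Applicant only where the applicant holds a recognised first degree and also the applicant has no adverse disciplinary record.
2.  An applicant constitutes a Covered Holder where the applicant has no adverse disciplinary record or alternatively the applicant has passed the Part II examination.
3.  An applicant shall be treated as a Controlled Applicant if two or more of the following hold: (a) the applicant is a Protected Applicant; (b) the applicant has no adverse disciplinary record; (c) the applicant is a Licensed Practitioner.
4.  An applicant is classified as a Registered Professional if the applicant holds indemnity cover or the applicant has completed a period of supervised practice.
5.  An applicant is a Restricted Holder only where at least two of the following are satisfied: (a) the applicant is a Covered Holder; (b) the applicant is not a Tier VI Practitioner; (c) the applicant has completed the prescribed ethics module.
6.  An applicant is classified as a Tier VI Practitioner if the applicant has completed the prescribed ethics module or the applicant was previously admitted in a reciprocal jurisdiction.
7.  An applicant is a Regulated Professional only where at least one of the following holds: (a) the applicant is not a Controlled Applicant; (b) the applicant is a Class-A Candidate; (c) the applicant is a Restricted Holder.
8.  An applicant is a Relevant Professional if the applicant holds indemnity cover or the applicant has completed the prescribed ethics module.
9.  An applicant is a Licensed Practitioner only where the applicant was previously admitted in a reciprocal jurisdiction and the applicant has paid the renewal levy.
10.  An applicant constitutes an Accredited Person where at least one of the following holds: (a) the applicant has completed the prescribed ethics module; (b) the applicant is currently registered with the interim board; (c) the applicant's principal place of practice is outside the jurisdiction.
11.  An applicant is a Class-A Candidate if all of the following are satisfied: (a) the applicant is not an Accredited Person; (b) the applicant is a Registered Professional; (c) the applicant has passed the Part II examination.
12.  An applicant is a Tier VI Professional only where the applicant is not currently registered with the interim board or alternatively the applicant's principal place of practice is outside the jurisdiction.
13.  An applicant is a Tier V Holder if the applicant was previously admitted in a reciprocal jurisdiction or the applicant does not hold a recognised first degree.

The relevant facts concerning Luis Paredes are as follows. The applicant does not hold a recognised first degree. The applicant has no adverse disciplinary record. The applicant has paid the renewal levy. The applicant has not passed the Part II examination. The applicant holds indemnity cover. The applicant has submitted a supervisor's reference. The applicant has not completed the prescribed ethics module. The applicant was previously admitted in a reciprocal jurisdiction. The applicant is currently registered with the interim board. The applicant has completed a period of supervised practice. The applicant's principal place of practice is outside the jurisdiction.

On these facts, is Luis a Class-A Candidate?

No

Under paragraph 10: the applicant has completed the prescribed ethics module? no; or the applicant is currently registered with the interim board? yes; or the applicant's principal place of practice is outside the jurisdiction? yes. So the applicant is an Accredited Person.
Under paragraph 4: the applicant holds indemnity cover? yes; or the applicant has completed a period of supervised practice? yes. So the applicant is a Registered Professional.
Under paragraph 11: not an Accredited Person (paragraph 10)? no; and Registered Professional (paragraph 4)? yes; and the applicant has passed the Part II examination? no. So the applicant is not a Class-A Candidate.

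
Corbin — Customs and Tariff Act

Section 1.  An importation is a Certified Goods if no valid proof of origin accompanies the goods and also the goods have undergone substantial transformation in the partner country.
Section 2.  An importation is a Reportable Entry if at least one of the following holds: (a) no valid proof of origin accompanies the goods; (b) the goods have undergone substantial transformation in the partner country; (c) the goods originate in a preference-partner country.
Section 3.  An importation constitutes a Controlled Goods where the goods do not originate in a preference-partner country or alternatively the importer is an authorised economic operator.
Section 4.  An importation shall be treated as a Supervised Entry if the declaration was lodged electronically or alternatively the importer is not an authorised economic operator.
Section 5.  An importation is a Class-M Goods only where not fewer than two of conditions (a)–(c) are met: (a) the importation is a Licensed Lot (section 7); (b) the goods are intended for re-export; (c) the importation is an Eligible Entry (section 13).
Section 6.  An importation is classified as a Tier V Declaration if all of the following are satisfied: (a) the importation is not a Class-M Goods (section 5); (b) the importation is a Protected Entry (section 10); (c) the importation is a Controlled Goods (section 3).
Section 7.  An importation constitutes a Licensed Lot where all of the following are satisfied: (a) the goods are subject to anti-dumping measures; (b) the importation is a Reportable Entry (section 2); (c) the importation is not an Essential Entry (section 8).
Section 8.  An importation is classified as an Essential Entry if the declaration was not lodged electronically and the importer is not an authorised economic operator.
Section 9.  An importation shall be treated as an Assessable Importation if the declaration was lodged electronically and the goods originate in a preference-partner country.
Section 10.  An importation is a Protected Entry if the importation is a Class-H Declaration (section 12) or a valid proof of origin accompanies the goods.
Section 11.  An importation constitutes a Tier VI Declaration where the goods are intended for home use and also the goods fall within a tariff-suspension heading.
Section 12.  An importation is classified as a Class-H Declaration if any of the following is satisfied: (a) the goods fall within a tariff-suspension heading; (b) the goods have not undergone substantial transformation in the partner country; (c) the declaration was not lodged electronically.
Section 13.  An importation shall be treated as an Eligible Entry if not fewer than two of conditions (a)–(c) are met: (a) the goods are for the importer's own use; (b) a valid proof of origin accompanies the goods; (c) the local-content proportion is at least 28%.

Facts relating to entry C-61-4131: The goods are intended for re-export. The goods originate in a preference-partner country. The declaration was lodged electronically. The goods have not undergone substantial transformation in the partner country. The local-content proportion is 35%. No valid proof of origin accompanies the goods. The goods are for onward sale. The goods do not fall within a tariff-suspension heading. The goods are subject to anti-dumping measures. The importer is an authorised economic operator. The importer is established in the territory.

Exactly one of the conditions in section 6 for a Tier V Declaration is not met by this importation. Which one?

Class-M Goods

section 2 — Reportable Entry: [no valid proof of origin accompanies the goods? yes] OR [the goods have undergone substantial transformation in the partner country? no] OR [the goods originate in a preference-partner country? yes] → satisfied.
section 8 — Essential Entry: [the declaration was not lodged electronically? no] AND [the importer is not an authorised economic operator? no] → not satisfied.
section 7 — Licensed Lot: [the goods are subject to anti-dumping measures? yes] AND [Reportable Entry (section 2)? yes] AND [not an Essential Entry (section 8)? yes] → satisfied.
section 13 — Eligible Entry: the goods are for the importer's own use? no; a valid proof of origin accompanies the goods? no; local-content proportion: 35% ≥ 28%? yes — 1 of 3 hold (need ≥2) → not satisfied.
section 5 — Class-M Goods: Licensed Lot (section 7)? yes; the goods are intended for re-export? yes; Eligible Entry (section 13)? no — 2 of 3 hold (need ≥2) → satisfied.
section 12 — Class-H Declaration: [the goods fall within a tariff-suspension heading? no] OR [the goods have not undergone substantial transformation in the partner country? yes] OR [the declaration was not lodged electronically? no] → satisfied.
section 10 — Protected Entry: [Class-H Declaration (section 12)? yes] OR [a valid proof of origin accompanies the goods? no] → satisfied.
section 3 — Controlled Goods: [the goods do not originate in a preference-partner country? no] OR [the importer is an authorised economic operator? yes] → satisfied.
section 6 — Tier V Declaration: [not a Class-M Goods (section 5)? no] AND [Protected Entry (section 10)? yes] AND [Controlled Goods (section 3)? yes] → not satisfied.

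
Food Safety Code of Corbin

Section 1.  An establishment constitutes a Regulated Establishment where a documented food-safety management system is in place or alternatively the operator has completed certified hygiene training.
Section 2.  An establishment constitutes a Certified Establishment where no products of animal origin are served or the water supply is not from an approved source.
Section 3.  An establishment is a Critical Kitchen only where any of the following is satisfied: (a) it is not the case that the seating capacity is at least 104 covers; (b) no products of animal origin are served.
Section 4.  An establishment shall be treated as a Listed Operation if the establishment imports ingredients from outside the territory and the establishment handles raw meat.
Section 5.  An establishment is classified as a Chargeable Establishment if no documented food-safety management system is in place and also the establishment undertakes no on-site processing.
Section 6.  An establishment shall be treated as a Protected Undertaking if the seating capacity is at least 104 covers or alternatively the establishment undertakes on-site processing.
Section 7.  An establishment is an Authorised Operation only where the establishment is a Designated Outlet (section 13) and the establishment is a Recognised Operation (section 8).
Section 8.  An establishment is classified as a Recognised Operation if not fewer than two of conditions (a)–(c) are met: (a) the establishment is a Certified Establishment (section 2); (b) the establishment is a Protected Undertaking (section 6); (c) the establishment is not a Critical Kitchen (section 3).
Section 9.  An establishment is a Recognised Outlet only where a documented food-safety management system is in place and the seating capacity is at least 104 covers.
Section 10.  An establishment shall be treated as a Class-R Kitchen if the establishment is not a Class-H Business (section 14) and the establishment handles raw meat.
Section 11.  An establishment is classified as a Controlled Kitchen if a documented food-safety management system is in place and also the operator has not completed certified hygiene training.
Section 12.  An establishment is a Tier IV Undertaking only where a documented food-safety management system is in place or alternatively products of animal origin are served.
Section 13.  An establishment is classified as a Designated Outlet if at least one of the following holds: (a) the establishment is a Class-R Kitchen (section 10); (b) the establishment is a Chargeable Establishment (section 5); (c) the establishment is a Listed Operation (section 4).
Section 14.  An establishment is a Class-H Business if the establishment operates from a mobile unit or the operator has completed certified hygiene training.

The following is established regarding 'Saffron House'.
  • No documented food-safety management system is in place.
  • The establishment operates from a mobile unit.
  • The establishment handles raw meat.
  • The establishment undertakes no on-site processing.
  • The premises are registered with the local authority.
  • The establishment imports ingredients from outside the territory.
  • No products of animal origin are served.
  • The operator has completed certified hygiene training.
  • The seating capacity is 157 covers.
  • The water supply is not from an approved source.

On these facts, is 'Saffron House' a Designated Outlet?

Yes

section 14 — Class-H Business: [the establishment operates from a mobile unit? yes] OR [the operator has completed certified hygiene training? yes] → satisfied.
section 10 — Class-R Kitchen: [not a Class-H Business (section 14)? no] AND [the establishment handles raw meat? yes] → not satisfied.
section 5 — Chargeable Establishment: [no documented food-safety management system is in place? yes] AND [the establishment undertakes no on-site processing? yes] → satisfied.
section 4 — Listed Operation: [the establishment imports ingredients from outside the territory? yes] AND [the establishment handles raw meat? yes] → satisfied.
section 13 — Designated Outlet: [Class-R Kitchen (section 10)? no] OR [Chargeable Establishment (section 5)? yes] OR [Listed Operation (section 4)? yes] → satisfied.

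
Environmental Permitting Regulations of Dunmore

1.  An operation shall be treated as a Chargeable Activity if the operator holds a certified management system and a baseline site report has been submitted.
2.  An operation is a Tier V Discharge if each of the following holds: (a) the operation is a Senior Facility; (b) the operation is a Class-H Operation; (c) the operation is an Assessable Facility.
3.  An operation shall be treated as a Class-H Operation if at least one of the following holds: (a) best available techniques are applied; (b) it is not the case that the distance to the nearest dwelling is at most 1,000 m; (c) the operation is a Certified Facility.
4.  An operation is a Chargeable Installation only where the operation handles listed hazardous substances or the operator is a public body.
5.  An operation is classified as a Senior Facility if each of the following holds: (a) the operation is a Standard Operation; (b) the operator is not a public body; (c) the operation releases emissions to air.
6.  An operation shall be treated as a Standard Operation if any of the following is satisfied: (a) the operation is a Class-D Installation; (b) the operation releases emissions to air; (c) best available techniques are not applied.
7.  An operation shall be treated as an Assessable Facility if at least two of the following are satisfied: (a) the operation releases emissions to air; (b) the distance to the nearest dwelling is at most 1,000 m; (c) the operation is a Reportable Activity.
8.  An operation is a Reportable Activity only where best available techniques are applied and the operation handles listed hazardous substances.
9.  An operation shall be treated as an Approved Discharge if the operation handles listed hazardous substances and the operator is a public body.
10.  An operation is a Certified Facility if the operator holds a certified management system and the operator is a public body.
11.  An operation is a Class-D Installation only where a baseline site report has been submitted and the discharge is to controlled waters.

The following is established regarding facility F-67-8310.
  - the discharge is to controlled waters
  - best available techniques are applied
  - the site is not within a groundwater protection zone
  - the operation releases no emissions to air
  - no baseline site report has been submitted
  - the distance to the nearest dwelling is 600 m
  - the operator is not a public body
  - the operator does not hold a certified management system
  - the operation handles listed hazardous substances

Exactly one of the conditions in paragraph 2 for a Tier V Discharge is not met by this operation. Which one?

Senior Facility

paragraph 11 — Class-D Installation: [a baseline site report has been submitted? no] AND [the discharge is to controlled waters? yes] → not satisfied.
paragraph 6 — Standard Operation: [Class-D Installation (paragraph 11)? no] OR [the operation releases emissions to air? no] OR [best available techniques are not applied? no] → not satisfied.
paragraph 5 — Senior Facility: [Standard Operation (paragraph 6)? no] AND [the operator is not a public body? yes] AND [the operation releases emissions to air? no] → not satisfied.
paragraph 10 — Certified Facility: [the operator holds a certified management system? no] AND [the operator is a public body? no] → not satisfied.
paragraph 3 — Class-H Operation: [best available techniques are applied? yes] OR [distance to the nearest dwelling: 600 m ≤ 1,000 m? yes, so negated condition no] OR [Certified Facility (paragraph 10)? no] → satisfied.
paragraph 8 — Reportable Activity: [best available techniques are applied? yes] AND [the operation handles listed hazardous substances? yes] → satisfied.
paragraph 7 — Assessable Facility: the operation releases emissions to air? no; distance to the nearest dwelling: 600 m ≤ 1,000 m? yes; Reportable Activity (paragraph 8)? yes — 2 of 3 hold (need ≥2) → satisfied.
paragraph 2 — Tier V Discharge: [Senior Facility (paragraph 5)? no] AND [Class-H Operation (paragraph 3)? yes] AND [Assessable Facility (paragraph 7)? yes] → not satisfied.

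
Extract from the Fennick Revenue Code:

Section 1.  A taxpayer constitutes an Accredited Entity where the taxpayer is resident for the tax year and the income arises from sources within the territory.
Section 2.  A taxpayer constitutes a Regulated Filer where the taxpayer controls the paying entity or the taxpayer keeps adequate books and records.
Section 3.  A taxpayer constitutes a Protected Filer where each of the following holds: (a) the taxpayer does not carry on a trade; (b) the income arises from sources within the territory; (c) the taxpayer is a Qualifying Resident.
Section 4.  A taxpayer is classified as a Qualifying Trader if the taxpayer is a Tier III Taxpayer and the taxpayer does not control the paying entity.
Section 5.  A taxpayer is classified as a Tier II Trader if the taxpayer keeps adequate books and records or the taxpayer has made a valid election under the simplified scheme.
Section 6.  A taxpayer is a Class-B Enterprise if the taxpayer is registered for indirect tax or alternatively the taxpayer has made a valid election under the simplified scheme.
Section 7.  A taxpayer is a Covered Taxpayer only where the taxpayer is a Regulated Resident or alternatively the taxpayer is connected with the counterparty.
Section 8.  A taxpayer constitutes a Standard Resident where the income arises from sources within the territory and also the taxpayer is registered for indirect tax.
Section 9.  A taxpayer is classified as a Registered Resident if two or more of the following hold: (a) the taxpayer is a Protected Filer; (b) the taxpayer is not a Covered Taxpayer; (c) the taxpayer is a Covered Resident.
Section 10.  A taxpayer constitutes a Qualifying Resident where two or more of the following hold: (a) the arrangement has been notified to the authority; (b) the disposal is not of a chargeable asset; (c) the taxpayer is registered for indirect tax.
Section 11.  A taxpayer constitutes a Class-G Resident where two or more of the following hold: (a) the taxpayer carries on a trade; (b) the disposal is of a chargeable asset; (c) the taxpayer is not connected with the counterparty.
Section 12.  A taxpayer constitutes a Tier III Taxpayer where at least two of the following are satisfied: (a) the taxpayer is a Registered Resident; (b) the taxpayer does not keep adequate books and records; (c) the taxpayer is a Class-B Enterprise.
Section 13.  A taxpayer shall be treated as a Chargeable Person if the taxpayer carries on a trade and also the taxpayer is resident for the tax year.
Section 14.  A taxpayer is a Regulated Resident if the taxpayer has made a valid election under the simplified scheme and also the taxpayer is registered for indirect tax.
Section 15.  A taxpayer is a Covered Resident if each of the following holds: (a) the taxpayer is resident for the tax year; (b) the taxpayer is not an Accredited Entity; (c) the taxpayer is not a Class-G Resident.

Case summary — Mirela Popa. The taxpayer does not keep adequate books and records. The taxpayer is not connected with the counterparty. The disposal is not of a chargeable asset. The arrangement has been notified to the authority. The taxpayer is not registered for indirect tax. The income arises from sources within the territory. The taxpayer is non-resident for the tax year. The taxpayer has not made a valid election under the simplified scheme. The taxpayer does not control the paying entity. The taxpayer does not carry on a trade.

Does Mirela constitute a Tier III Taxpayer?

Yes

section 10 — Qualifying Resident: the arrangement has been notified to the authority? yes; the disposal is not of a chargeable asset? yes; the taxpayer is registered for indirect tax? no — 2 of 3 hold (need ≥2) → satisfied.
section 3 — Protected Filer: [the taxpayer does not carry on a trade? yes] AND [the income arises from sources within the territory? yes] AND [Qualifying Resident (section 10)? yes] → satisfied.
section 14 — Regulated Resident: [the taxpayer has made a valid election under the simplified scheme? no] AND [the taxpayer is registered for indirect tax? no] → not satisfied.
section 7 — Covered Taxpayer: [Regulated Resident (section 14)? no] OR [the taxpayer is connected with the counterparty? no] → not satisfied.
section 1 — Accredited Entity: [the taxpayer is resident for the tax year? no] AND [the income arises from sources within the territory? yes] → not satisfied.
section 11 — Class-G Resident: the taxpayer carries on a trade? no; the disposal is of a chargeable asset? no; the taxpayer is not connected with the counterparty? yes — 1 of 3 hold (need ≥2) → not satisfied.
section 15 — Covered Resident: [the taxpayer is resident for the tax year? no] AND [not an Accredited Entity (section 1)? yes] AND [not a Class-G Resident (section 11)? yes] → not satisfied.
section 9 — Registered Resident: Protected Filer (section 3)? yes; not a Covered Taxpayer (section 7)? yes; Covered Resident (section 15)? no — 2 of 3 hold (need ≥2) → satisfied.
section 6 — Class-B Enterprise: [the taxpayer is registered for indirect tax? no] OR [the taxpayer has made a valid election under the simplified scheme? no] → not satisfied.
section 12 — Tier III Taxpayer: Registered Resident (section 9)? yes; the taxpayer does not keep adequate books and records? yes; Class-B Enterprise (section 6)? no — 2 of 3 hold (need ≥2) → satisfied.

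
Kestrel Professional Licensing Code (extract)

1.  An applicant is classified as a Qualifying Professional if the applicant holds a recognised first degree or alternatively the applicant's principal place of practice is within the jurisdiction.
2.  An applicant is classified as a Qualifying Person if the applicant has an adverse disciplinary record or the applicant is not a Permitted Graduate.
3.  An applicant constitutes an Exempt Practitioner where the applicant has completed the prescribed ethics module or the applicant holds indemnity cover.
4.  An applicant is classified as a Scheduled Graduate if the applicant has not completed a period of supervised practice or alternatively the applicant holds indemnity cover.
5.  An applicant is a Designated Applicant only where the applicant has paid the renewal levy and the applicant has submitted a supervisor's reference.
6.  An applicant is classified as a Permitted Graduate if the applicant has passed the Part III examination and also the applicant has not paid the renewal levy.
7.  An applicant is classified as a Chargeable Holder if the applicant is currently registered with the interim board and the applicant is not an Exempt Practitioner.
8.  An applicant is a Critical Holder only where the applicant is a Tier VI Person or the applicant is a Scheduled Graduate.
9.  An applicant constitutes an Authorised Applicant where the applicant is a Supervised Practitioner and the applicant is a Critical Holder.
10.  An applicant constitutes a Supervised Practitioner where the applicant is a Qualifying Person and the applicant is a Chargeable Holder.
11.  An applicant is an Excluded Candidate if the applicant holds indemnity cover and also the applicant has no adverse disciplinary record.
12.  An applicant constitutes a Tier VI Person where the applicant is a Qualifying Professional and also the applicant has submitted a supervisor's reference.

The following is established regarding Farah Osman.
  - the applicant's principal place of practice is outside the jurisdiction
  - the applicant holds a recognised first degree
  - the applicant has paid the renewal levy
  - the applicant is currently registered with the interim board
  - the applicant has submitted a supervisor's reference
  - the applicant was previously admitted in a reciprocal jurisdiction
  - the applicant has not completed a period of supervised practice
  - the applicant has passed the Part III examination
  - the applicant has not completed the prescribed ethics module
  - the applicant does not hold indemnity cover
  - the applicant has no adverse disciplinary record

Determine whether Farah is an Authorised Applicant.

Yes

Under paragraph 6: the applicant has passed the Part III examination? yes; and the applicant has not paid the renewal levy? no. So the applicant is not a Permitted Graduate.
Under paragraph 2: the applicant has an adverse disciplinary record? no; or not a Permitted Graduate (paragraph 6)? yes. So the applicant is a Qualifying Person.
Under paragraph 3: the applicant has completed the prescribed ethics module? no; or the applicant holds indemnity cover? no. So the applicant is not an Exempt Practitioner.
Under paragraph 7: the applicant is currently registered with the interim board? yes; and not an Exempt Practitioner (paragraph 3)? yes. So the applicant is a Chargeable Holder.
Under paragraph 10: Qualifying Person (paragraph 2)? yes; and Chargeable Holder (paragraph 7)? yes. So the applicant is a Supervised Practitioner.
Under paragraph 1: the applicant holds a recognised first degree? yes; or the applicant's principal place of practice is within the jurisdiction? no. So the applicant is a Qualifying Professional.
Under paragraph 12: Qualifying Professional (paragraph 1)? yes; and the applicant has submitted a supervisor's reference? yes. So the applicant is a Tier VI Person.
Under paragraph 4: the applicant has not completed a period of supervised practice? yes; or the applicant holds indemnity cover? no. So the applicant is a Scheduled Graduate.
Under paragraph 8: Tier VI Person (paragraph 12)? yes; or Scheduled Graduate (paragraph 4)? yes. So the applicant is a Critical Holder.
Under paragraph 9: Supervised Practitioner (paragraph 10)? yes; and Critical Holder (paragraph 8)? yes. So the applicant is an Authorised Applicant.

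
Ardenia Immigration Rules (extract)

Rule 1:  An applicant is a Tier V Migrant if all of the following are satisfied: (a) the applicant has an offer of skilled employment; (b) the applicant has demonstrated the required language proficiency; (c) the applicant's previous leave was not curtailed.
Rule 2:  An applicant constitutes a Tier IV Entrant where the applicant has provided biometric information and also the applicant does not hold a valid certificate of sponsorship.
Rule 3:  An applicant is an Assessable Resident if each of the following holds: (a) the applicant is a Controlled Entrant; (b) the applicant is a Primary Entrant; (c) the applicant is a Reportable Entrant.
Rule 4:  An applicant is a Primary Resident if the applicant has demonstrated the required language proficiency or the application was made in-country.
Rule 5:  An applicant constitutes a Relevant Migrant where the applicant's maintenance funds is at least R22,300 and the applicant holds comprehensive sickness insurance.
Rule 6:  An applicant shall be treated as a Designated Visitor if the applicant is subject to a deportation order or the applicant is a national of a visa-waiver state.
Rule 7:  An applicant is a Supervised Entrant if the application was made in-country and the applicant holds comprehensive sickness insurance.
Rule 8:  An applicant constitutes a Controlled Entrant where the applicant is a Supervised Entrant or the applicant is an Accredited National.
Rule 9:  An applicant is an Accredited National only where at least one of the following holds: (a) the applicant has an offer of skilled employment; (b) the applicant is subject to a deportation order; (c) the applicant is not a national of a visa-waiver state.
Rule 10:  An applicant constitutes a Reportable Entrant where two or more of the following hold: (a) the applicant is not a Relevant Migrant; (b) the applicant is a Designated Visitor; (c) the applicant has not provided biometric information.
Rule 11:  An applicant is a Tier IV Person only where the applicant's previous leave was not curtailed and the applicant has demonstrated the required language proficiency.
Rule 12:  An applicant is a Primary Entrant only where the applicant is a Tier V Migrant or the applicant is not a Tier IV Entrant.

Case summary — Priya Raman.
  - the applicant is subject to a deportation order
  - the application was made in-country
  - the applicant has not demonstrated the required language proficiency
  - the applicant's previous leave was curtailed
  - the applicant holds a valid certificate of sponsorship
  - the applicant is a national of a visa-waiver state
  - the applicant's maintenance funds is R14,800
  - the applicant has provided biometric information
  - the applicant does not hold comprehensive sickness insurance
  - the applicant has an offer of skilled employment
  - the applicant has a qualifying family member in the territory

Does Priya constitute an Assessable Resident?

Yes

rule 7 — Supervised Entrant: [the application was made in-country? yes] AND [the applicant holds comprehensive sickness insurance? no] → not satisfied.
rule 9 — Accredited National: [the applicant has an offer of skilled employment? yes] OR [the applicant is subject to a deportation order? yes] OR [the applicant is not a national of a visa-waiver state? no] → satisfied.
rule 8 — Controlled Entrant: [Supervised Entrant (rule 7)? no] OR [Accredited National (rule 9)? yes] → satisfied.
rule 1 — Tier V Migrant: [the applicant has an offer of skilled employment? yes] AND [the applicant has demonstrated the required language proficiency? no] AND [the applicant's previous leave was not curtailed? no] → not satisfied.
rule 2 — Tier IV Entrant: [the applicant has provided biometric information? yes] AND [the applicant does not hold a valid certificate of sponsorship? no] → not satisfied.
rule 12 — Primary Entrant: [Tier V Migrant (rule 1)? no] OR [not a Tier IV Entrant (rule 2)? yes] → satisfied.
rule 5 — Relevant Migrant: [applicant's maintenance funds: R14,800 ≥ R22,300? no] AND [the applicant holds comprehensive sickness insurance? no] → not satisfied.
rule 6 — Designated Visitor: [the applicant is subject to a deportation order? yes] OR [the applicant is a national of a visa-waiver state? yes] → satisfied.
rule 10 — Reportable Entrant: not a Relevant Migrant (rule 5)? yes; Designated Visitor (rule 6)? yes; the applicant has not provided biometric information? no — 2 of 3 hold (need ≥2) → satisfied.
rule 3 — Assessable Resident: [Controlled Entrant (rule 8)? yes] AND [Primary Entrant (rule 12)? yes] AND [Reportable Entrant (rule 10)? yes] → satisfied.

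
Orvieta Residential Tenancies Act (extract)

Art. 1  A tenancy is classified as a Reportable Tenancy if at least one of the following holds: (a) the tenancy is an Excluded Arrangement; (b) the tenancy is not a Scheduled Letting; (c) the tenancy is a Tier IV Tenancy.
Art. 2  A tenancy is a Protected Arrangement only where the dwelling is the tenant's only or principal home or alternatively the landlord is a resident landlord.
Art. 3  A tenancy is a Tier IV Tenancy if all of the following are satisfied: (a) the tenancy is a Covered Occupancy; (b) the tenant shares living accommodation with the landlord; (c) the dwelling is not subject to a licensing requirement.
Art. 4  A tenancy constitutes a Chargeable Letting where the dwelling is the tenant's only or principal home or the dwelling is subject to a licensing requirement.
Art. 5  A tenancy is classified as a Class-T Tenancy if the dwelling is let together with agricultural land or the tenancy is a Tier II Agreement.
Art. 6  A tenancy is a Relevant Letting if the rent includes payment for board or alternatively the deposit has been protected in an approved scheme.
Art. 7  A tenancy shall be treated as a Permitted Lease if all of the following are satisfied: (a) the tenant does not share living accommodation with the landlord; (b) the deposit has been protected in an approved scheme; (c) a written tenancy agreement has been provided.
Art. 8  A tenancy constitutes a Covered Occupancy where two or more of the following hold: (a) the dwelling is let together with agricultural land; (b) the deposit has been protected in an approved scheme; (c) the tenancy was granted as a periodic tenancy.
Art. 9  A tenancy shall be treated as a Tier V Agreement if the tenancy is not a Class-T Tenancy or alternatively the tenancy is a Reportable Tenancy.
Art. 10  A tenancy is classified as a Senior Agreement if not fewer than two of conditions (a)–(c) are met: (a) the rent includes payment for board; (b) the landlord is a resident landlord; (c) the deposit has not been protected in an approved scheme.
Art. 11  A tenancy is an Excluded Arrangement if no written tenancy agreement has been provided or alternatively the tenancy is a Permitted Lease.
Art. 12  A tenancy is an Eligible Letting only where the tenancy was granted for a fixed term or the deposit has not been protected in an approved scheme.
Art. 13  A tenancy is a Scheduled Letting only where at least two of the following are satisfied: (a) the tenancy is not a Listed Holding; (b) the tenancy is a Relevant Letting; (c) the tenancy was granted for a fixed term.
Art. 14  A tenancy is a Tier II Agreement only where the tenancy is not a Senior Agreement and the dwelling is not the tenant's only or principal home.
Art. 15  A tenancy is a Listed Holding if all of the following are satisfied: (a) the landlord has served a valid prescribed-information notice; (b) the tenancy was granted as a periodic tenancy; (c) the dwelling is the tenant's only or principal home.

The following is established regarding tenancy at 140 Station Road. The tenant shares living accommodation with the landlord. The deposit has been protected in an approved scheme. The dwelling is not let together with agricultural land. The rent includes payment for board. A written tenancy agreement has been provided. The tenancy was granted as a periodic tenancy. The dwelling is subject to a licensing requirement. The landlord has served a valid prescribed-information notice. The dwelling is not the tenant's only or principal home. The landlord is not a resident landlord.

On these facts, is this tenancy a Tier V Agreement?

article 10 — Senior Agreement: the rent includes payment for board? yes; the landlord is a resident landlord? no; the deposit has not been protected in an approved scheme? no — 1 of 3 hold (need ≥2) → not satisfied.
article 14 — Tier II Agreement: [not a Senior Agreement (article 10)? yes] AND [the dwelling is not the tenant's only or principal home? yes] → satisfied.
article 5 — Class-T Tenancy: [the dwelling is let together with agricultural land? no] OR [Tier II Agreement (article 14)? yes] → satisfied.
article 7 — Permitted Lease: [the tenant does not share living accommodation with the landlord? no] AND [the deposit has been protected in an approved scheme? yes] AND [a written tenancy agreement has been provided? yes] → not satisfied.
article 11 — Excluded Arrangement: [no written tenancy agreement has been provided? no] OR [Permitted Lease (article 7)? no] → not satisfied.
article 15 — Listed Holding: [the landlord has served a valid prescribed-information notice? yes] AND [the tenancy was granted as a periodic tenancy? yes] AND [the dwelling is the tenant's only or principal home? no] → not satisfied.
article 6 — Relevant Letting: [the rent includes payment for board? yes] OR [the deposit has been protected in an approved scheme? yes] → satisfied.
article 13 — Scheduled Letting: not a Listed Holding (article 15)? yes; Relevant Letting (article 6)? yes; the tenancy was granted for a fixed term? no — 2 of 3 hold (need ≥2) → satisfied.
article 8 — Covered Occupancy: the dwelling is let together with agricultural land? no; the deposit has been protected in an approved scheme? yes; the tenancy was granted as a periodic tenancy? yes — 2 of 3 hold (need ≥2) → satisfied.
article 3 — Tier IV Tenancy: [Covered Occupancy (article 8)? yes] AND [the tenant shares living accommodation with the landlord? yes] AND [the dwelling is not subject to a licensing requirement? no] → not satisfied.
article 1 — Reportable Tenancy: [Excluded Arrangement (article 11)? no] OR [not a Scheduled Letting (article 13)? no] OR [Tier IV Tenancy (article 3)? no] → not satisfied.
article 9 — Tier V Agreement: [not a Class-T Tenancy (article 5)? no] OR [Reportable Tenancy (article 1)? no] → not satisfied.

No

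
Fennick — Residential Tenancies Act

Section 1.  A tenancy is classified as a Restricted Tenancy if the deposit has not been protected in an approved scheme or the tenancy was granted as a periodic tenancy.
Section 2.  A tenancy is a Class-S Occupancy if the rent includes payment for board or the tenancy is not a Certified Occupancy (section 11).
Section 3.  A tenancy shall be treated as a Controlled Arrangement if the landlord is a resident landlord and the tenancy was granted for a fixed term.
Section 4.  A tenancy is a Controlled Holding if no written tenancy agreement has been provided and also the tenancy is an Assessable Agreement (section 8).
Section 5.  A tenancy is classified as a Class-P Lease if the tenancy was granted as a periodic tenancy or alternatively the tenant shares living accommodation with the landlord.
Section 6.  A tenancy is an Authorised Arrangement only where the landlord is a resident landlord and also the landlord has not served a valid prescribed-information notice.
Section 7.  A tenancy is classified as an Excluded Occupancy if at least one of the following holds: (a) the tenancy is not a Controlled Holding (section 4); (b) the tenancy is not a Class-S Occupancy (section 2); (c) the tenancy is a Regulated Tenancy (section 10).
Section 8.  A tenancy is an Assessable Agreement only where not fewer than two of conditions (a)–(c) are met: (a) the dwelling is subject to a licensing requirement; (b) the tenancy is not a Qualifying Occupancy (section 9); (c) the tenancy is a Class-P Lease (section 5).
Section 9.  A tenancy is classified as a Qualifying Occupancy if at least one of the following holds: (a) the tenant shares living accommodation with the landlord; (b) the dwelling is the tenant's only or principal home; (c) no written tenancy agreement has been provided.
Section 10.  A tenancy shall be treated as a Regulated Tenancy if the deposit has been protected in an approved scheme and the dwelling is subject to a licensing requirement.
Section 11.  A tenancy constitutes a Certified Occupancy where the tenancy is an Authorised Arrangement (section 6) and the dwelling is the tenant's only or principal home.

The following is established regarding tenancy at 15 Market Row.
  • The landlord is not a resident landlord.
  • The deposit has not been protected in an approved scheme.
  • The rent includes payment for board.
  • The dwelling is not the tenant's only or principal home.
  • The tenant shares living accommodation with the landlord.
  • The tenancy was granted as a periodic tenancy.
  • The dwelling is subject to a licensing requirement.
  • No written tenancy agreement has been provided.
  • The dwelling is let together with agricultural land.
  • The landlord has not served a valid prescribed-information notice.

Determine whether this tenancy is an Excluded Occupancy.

No

section 9 — Qualifying Occupancy: [the tenant shares living accommodation with the landlord? yes] OR [the dwelling is the tenant's only or principal home? no] OR [no written tenancy agreement has been provided? yes] → satisfied.
section 5 — Class-P Lease: [the tenancy was granted as a periodic tenancy? yes] OR [the tenant shares living accommodation with the landlord? yes] → satisfied.
section 8 — Assessable Agreement: the dwelling is subject to a licensing requirement? yes; not a Qualifying Occupancy (section 9)? no; Class-P Lease (section 5)? yes — 2 of 3 hold (need ≥2) → satisfied.
section 4 — Controlled Holding: [no written tenancy agreement has been provided? yes] AND [Assessable Agreement (section 8)? yes] → satisfied.
section 6 — Authorised Arrangement: [the landlord is a resident landlord? no] AND [the landlord has not served a valid prescribed-information notice? yes] → not satisfied.
section 11 — Certified Occupancy: [Authorised Arrangement (section 6)? no] AND [the dwelling is the tenant's only or principal home? no] → not satisfied.
section 2 — Class-S Occupancy: [the rent includes payment for board? yes] OR [not a Certified Occupancy (section 11)? yes] → satisfied.
section 10 — Regulated Tenancy: [the deposit has been protected in an approved scheme? no] AND [the dwelling is subject to a licensing requirement? yes] → not satisfied.
section 7 — Excluded Occupancy: [not a Controlled Holding (section 4)? no] OR [not a Class-S Occupancy (section 2)? no] OR [Regulated Tenancy (section 10)? no] → not satisfied.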